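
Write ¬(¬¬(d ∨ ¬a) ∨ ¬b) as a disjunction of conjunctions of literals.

¬d ∧ a ∧ b

¬(¬¬(d ∨ ¬a) ∨ ¬b)
≡ ¬¬¬(d ∨ ¬a) ∧ ¬¬b   [De Morgan]
≡ ¬(d ∨ ¬a) ∧ ¬¬b   [double negation]
≡ ¬d ∧ ¬¬a ∧ ¬¬b   [De Morgan]
≡ ¬d ∧ a ∧ ¬¬b   [double negation]
≡ ¬d ∧ a ∧ b   [double negation]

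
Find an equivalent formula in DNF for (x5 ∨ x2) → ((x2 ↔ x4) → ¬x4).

(x5 ∨ x2) → ((x2 ↔ x4) → ¬x4)
≡ ¬(x5 ∨ x2) ∨ ((x2 ↔ x4) → ¬x4)   [eliminate →]
≡ ¬(x5 ∨ x2) ∨ ¬(x2 ↔ x4) ∨ ¬x4   [eliminate →]
≡ ¬(x5 ∨ x2) ∨ ¬((x2 → x4) ∧ (x4 → x2)) ∨ ¬x4   [eliminate ↔]
≡ ¬(x5 ∨ x2) ∨ ¬((¬x2 ∨ x4) ∧ (x4 → x2)) ∨ ¬x4   [eliminate →]
≡ ¬(x5 ∨ x2) ∨ ¬((¬x2 ∨ x4) ∧ (¬x4 ∨ x2)) ∨ ¬x4   [eliminate →]
≡ (¬x5 ∧ ¬x2) ∨ ¬((¬x2 ∨ x4) ∧ (¬x4 ∨ x2)) ∨ ¬x4   [De Morgan]
≡ (¬x5 ∧ ¬x2) ∨ ¬(¬x2 ∨ x4) ∨ ¬(¬x4 ∨ x2) ∨ ¬x4   [De Morgan]
≡ (¬x5 ∧ ¬x2) ∨ (¬¬x2 ∧ ¬x4) ∨ ¬(¬x4 ∨ x2) ∨ ¬x4   [De Morgan]
≡ (¬x5 ∧ ¬x2) ∨ (x2 ∧ ¬x4) ∨ ¬(¬x4 ∨ x2) ∨ ¬x4   [double negation]
≡ (¬x5 ∧ ¬x2) ∨ (x2 ∧ ¬x4) ∨ (¬¬x4 ∧ ¬x2) ∨ ¬x4   [De Morgan]
≡ (¬x5 ∧ ¬x2) ∨ (x2 ∧ ¬x4) ∨ (x4 ∧ ¬x2) ∨ ¬x4   [double negation]
≡ (¬x5 ∧ ¬x2) ∨ (x4 ∧ ¬x2) ∨ ¬x4   [simplify]

(¬x5 ∧ ¬x2) ∨ (x4 ∧ ¬x2) ∨ ¬x4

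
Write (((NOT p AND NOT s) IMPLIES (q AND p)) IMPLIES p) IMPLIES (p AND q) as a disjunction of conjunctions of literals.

(s AND NOT p) OR (p AND q)

(((NOT p AND NOT s) IMPLIES (q AND p)) IMPLIES p) IMPLIES (p AND q)
⇔ NOT (((NOT p AND NOT s) IMPLIES (q AND p)) IMPLIES p) OR (p AND q)   [eliminate IMPLIES]
⇔ NOT (NOT ((NOT p AND NOT s) IMPLIES (q AND p)) OR p) OR (p AND q)   [eliminate IMPLIES]
⇔ NOT (NOT (NOT (NOT p AND NOT s) OR (q AND p)) OR p) OR (p AND q)   [eliminate IMPLIES]
⇔ (NOT NOT (NOT (NOT p AND NOT s) OR (q AND p)) AND NOT p) OR (p AND q)   [De Morgan]
⇔ ((NOT (NOT p AND NOT s) OR (q AND p)) AND NOT p) OR (p AND q)   [double negation]
⇔ ((NOT NOT p OR NOT NOT s OR (q AND p)) AND NOT p) OR (p AND q)   [De Morgan]
⇔ ((p OR NOT NOT s OR (q AND p)) AND NOT p) OR (p AND q)   [double negation]
⇔ ((p OR s OR (q AND p)) AND NOT p) OR (p AND q)   [double negation]
⇔ (p AND NOT p) OR (s AND NOT p) OR (q AND p AND NOT p) OR (p AND q)   [distribute AND over OR]
⇔ (s AND NOT p) OR (p AND q)   [simplify]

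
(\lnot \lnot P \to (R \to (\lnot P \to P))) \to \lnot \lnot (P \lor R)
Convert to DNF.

(\lnot \lnot P \to (R \to (\lnot P \to P))) \to \lnot \lnot (P \lor R)
= \lnot (\lnot \lnot P \to (R \to (\lnot P \to P))) \lor \lnot \lnot (P \lor R)   — eliminate \to
= \lnot (\lnot \lnot \lnot P \lor (R \to (\lnot P \to P))) \lor \lnot \lnot (P \lor R)   — eliminate \to
= \lnot (\lnot \lnot \lnot P \lor \lnot R \lor (\lnot P \to P)) \lor \lnot \lnot (P \lor R)   — eliminate \to
= \lnot (\lnot \lnot \lnot P \lor \lnot R \lor \lnot \lnot P \lor P) \lor \lnot \lnot (P \lor R)   — eliminate \to
= (\lnot \lnot \lnot \lnot P \land \lnot \lnot R \land \lnot \lnot \lnot P \land \lnot P) \lor \lnot \lnot (P \lor R)   — De Morgan
= (\lnot \lnot P \land \lnot \lnot R \land \lnot \lnot \lnot P \land \lnot P) \lor \lnot \lnot (P \lor R)   — double negation
= (P \land \lnot \lnot R \land \lnot \lnot \lnot P \land \lnot P) \lor \lnot \lnot (P \lor R)   — double negation
= (P \land R \land \lnot \lnot \lnot P \land \lnot P) \lor \lnot \lnot (P \lor R)   — double negation
= (P \land R \land \lnot P \land \lnot P) \lor \lnot \lnot (P \lor R)   — double negation
= (P \land R \land \lnot P \land \lnot P) \lor P \lor R   — double negation
= P \lor R   — simplify

P \lor R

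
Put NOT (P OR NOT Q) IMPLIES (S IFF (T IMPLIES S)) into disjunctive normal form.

NOT (P OR NOT Q) IMPLIES (S IFF (T IMPLIES S))
≡ NOT NOT (P OR NOT Q) OR (S IFF (T IMPLIES S))   [eliminate IMPLIES]
≡ NOT NOT (P OR NOT Q) OR ((S IMPLIES (T IMPLIES S)) AND ((T IMPLIES S) IMPLIES S))   [eliminate IFF]
≡ NOT NOT (P OR NOT Q) OR ((NOT S OR (T IMPLIES S)) AND ((T IMPLIES S) IMPLIES S))   [eliminate IMPLIES]
≡ NOT NOT (P OR NOT Q) OR ((NOT S OR NOT T OR S) AND ((T IMPLIES S) IMPLIES S))   [eliminate IMPLIES]
≡ NOT NOT (P OR NOT Q) OR ((NOT S OR NOT T OR S) AND (NOT (T IMPLIES S) OR S))   [eliminate IMPLIES]
≡ NOT NOT (P OR NOT Q) OR ((NOT S OR NOT T OR S) AND (NOT (NOT T OR S) OR S))   [eliminate IMPLIES]
≡ P OR NOT Q OR ((NOT S OR NOT T OR S) AND (NOT (NOT T OR S) OR S))   [double negation]
≡ P OR NOT Q OR ((NOT S OR NOT T OR S) AND ((NOT NOT T AND NOT S) OR S))   [De Morgan]
≡ P OR NOT Q OR ((NOT S OR NOT T OR S) AND ((T AND NOT S) OR S))   [double negation]
≡ P OR NOT Q OR (NOT S AND T AND NOT S) OR (NOT S AND S) OR (NOT T AND T AND NOT S) OR (NOT T AND S) OR (S AND T AND NOT S) OR (S AND S)   [distribute AND over OR]
≡ P OR NOT Q OR (NOT S AND T) OR S   [simplify]

P OR NOT Q OR (NOT S AND T) OR S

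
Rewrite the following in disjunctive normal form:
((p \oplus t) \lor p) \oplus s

(\lnot p \land t \land \lnot s) \lor (p \land \lnot s) \lor (\lnot p \land \lnot t \land s)

((p \oplus t) \lor p) \oplus s
≡ (((p \oplus t) \lor p) \land \lnot s) \lor (\lnot ((p \oplus t) \lor p) \land s)   [expand \oplus]
≡ (((p \land \lnot t) \lor (\lnot p \land t) \lor p) \land \lnot s) \lor (\lnot ((p \oplus t) \lor p) \land s)   [expand \oplus]
≡ (((p \land \lnot t) \lor (\lnot p \land t) \lor p) \land \lnot s) \lor (\lnot ((p \land \lnot t) \lor (\lnot p \land t) \lor p) \land s)   [expand \oplus]
≡ (((p \land \lnot t) \lor (\lnot p \land t) \lor p) \land \lnot s) \lor (\lnot (p \land \lnot t) \land \lnot (\lnot p \land t) \land \lnot p \land s)   [De Morgan]
≡ (((p \land \lnot t) \lor (\lnot p \land t) \lor p) \land \lnot s) \lor ((\lnot p \lor \lnot \lnot t) \land \lnot (\lnot p \land t) \land \lnot p \land s)   [De Morgan]
≡ (((p \land \lnot t) \lor (\lnot p \land t) \lor p) \land \lnot s) \lor ((\lnot p \lor t) \land \lnot (\lnot p \land t) \land \lnot p \land s)   [double negation]
≡ (((p \land \lnot t) \lor (\lnot p \land t) \lor p) \land \lnot s) \lor ((\lnot p \lor t) \land (\lnot \lnot p \lor \lnot t) \land \lnot p \land s)   [De Morgan]
≡ (((p \land \lnot t) \lor (\lnot p \land t) \lor p) \land \lnot s) \lor ((\lnot p \lor t) \land (p \lor \lnot t) \land \lnot p \land s)   [double negation]
≡ (p \land \lnot t \land \lnot s) \lor (\lnot p \land t \land \lnot s) \lor (p \land \lnot s) \lor (\lnot p \land p \land \lnot p \land s) \lor (\lnot p \land \lnot t \land \lnot p \land s) \lor (t \land p \land \lnot p \land s) \lor (t \land \lnot t \land \lnot p \land s)   [distribute \land over \lor]
≡ (\lnot p \land t \land \lnot s) \lor (p \land \lnot s) \lor (\lnot p \land \lnot t \land s)   [simplify]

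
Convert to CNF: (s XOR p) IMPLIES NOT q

(NOT s OR p OR NOT q) AND (NOT p OR s OR NOT q)

(s XOR p) IMPLIES NOT q
≡ NOT (s XOR p) OR NOT q
≡ NOT ((s OR p) AND NOT (s AND p)) OR NOT q
≡ NOT (s OR p) OR NOT NOT (s AND p) OR NOT q
≡ (NOT s AND NOT p) OR NOT NOT (s AND p) OR NOT q
≡ (NOT s AND NOT p) OR (s AND p) OR NOT q
≡ (NOT s OR s OR NOT q) AND (NOT s OR p OR NOT q) AND (NOT p OR s OR NOT q) AND (NOT p OR p OR NOT q)
≡ (NOT s OR p OR NOT q) AND (NOT p OR s OR NOT q)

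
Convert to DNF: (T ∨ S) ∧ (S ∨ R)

(T ∧ R) ∨ S

(T ∨ S) ∧ (S ∨ R)
≡ (T ∧ S) ∨ (T ∧ R) ∨ (S ∧ S) ∨ (S ∧ R)   (distribute ∧ over ∨)
≡ (T ∧ R) ∨ S   (simplify)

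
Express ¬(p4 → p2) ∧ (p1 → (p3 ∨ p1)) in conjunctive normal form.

p4 ∧ ¬p2

¬(p4 → p2) ∧ (p1 → (p3 ∨ p1))
≡ ¬(¬p4 ∨ p2) ∧ (p1 → (p3 ∨ p1))
≡ ¬(¬p4 ∨ p2) ∧ (¬p1 ∨ p3 ∨ p1)
≡ ¬¬p4 ∧ ¬p2 ∧ (¬p1 ∨ p3 ∨ p1)
≡ p4 ∧ ¬p2 ∧ (¬p1 ∨ p3 ∨ p1)
≡ p4 ∧ ¬p2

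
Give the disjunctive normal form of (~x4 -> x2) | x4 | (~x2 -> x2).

(~x4 -> x2) | x4 | (~x2 -> x2)
≡ ~~x4 | x2 | x4 | (~x2 -> x2)   (eliminate ->)
≡ ~~x4 | x2 | x4 | ~~x2 | x2   (eliminate ->)
≡ x4 | x2 | x4 | ~~x2 | x2   (double negation)
≡ x4 | x2 | x4 | x2 | x2   (double negation)
≡ x4 | x2   (simplify)

x4 | x2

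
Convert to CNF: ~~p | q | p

p | q

~~p | q | p
= p | q | p   (double negation)
= p | q   (simplify)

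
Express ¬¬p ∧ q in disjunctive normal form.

p ∧ q

¬¬p ∧ q
= p ∧ q   [double negation]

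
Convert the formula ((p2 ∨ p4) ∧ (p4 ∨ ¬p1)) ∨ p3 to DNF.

((p2 ∨ p4) ∧ (p4 ∨ ¬p1)) ∨ p3
≡ (p2 ∧ p4) ∨ (p2 ∧ ¬p1) ∨ (p4 ∧ p4) ∨ (p4 ∧ ¬p1) ∨ p3   (distribute ∧ over ∨)
≡ (p2 ∧ ¬p1) ∨ p4 ∨ p3   (simplify)

(p2 ∧ ¬p1) ∨ p4 ∨ p3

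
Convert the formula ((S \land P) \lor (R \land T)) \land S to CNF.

(P \lor R) \land (P \lor T) \land S

((S \land P) \lor (R \land T)) \land S
≡ (S \lor R) \land (S \lor T) \land (P \lor R) \land (P \lor T) \land S   [distribute \lor over \land]
≡ (P \lor R) \land (P \lor T) \land S   [simplify]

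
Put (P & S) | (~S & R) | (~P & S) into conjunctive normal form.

S | R

(P & S) | (~S & R) | (~P & S)
≡ (P | ~S | ~P) & (P | ~S | S) & (P | R | ~P) & (P | R | S) & (S | ~S | ~P) & (S | ~S | S) & (S | R | ~P) & (S | R | S)   [distribute | over &]
≡ S | R   [simplify]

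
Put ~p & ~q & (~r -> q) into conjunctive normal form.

~p & ~q & (~r -> q)
≡ ~p & ~q & (~~r | q)   [eliminate ->]
≡ ~p & ~q & (r | q)   [double negation]

~p & ~q & (r | q)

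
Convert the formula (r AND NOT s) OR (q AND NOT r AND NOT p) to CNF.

(r AND NOT s) OR (q AND NOT r AND NOT p)
≡ (r OR q) AND (r OR NOT r) AND (r OR NOT p) AND (NOT s OR q) AND (NOT s OR NOT r) AND (NOT s OR NOT p)   [distribute OR over AND]
≡ (r OR q) AND (r OR NOT p) AND (NOT s OR q) AND (NOT s OR NOT r) AND (NOT s OR NOT p)   [simplify]

(r OR q) AND (r OR NOT p) AND (NOT s OR q) AND (NOT s OR NOT r) AND (NOT s OR NOT p)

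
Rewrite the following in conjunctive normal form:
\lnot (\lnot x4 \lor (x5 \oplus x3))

x4 \land (\lnot x5 \lor x3) \land (\lnot x3 \lor x5)

\lnot (\lnot x4 \lor (x5 \oplus x3))
≡ \lnot (\lnot x4 \lor ((x5 \lor x3) \land \lnot (x5 \land x3)))   [expand \oplus]
≡ \lnot \lnot x4 \land \lnot ((x5 \lor x3) \land \lnot (x5 \land x3))   [De Morgan]
≡ x4 \land \lnot ((x5 \lor x3) \land \lnot (x5 \land x3))   [double negation]
≡ x4 \land (\lnot (x5 \lor x3) \lor \lnot \lnot (x5 \land x3))   [De Morgan]
≡ x4 \land ((\lnot x5 \land \lnot x3) \lor \lnot \lnot (x5 \land x3))   [De Morgan]
≡ x4 \land ((\lnot x5 \land \lnot x3) \lor (x5 \land x3))   [double negation]
≡ x4 \land (\lnot x5 \lor x5) \land (\lnot x5 \lor x3) \land (\lnot x3 \lor x5) \land (\lnot x3 \lor x3)   [distribute \lor over \land]
≡ x4 \land (\lnot x5 \lor x3) \land (\lnot x3 \lor x5)   [simplify]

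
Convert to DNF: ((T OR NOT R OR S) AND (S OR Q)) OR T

((T OR NOT R OR S) AND (S OR Q)) OR T
≡ (T AND S) OR (T AND Q) OR (NOT R AND S) OR (NOT R AND Q) OR (S AND S) OR (S AND Q) OR T   [distribute AND over OR]
≡ (NOT R AND Q) OR S OR T   [simplify]

(NOT R AND Q) OR S OR T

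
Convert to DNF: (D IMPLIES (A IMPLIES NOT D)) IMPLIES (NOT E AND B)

(D IMPLIES (A IMPLIES NOT D)) IMPLIES (NOT E AND B)
= NOT (D IMPLIES (A IMPLIES NOT D)) OR (NOT E AND B)   [eliminate IMPLIES]
= NOT (NOT D OR (A IMPLIES NOT D)) OR (NOT E AND B)   [eliminate IMPLIES]
= NOT (NOT D OR NOT A OR NOT D) OR (NOT E AND B)   [eliminate IMPLIES]
= (NOT NOT D AND NOT NOT A AND NOT NOT D) OR (NOT E AND B)   [De Morgan]
= (D AND NOT NOT A AND NOT NOT D) OR (NOT E AND B)   [double negation]
= (D AND A AND NOT NOT D) OR (NOT E AND B)   [double negation]
= (D AND A AND D) OR (NOT E AND B)   [double negation]
= (D AND A) OR (NOT E AND B)   [simplify]

(D AND A) OR (NOT E AND B)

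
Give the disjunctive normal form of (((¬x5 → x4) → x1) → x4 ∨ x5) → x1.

(((¬x5 → x4) → x1) → x4 ∨ x5) → x1
≡ ¬(((¬x5 → x4) → x1) → x4 ∨ x5) ∨ x1
≡ ¬(¬((¬x5 → x4) → x1) ∨ x4 ∨ x5) ∨ x1
≡ ¬(¬(¬(¬x5 → x4) ∨ x1) ∨ x4 ∨ x5) ∨ x1
≡ ¬(¬(¬(¬¬x5 ∨ x4) ∨ x1) ∨ x4 ∨ x5) ∨ x1
≡ ¬¬(¬(¬¬x5 ∨ x4) ∨ x1) ∧ ¬x4 ∧ ¬x5 ∨ x1
≡ (¬(¬¬x5 ∨ x4) ∨ x1) ∧ ¬x4 ∧ ¬x5 ∨ x1
≡ (¬¬¬x5 ∧ ¬x4 ∨ x1) ∧ ¬x4 ∧ ¬x5 ∨ x1
≡ (¬x5 ∧ ¬x4 ∨ x1) ∧ ¬x4 ∧ ¬x5 ∨ x1
≡ ¬x5 ∧ ¬x4 ∧ ¬x4 ∧ ¬x5 ∨ x1 ∧ ¬x4 ∧ ¬x5 ∨ x1
≡ ¬x5 ∧ ¬x4 ∨ x1

¬x5 ∧ ¬x4 ∨ x1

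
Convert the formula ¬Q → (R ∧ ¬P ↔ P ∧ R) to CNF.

(Q ∨ ¬R ∨ P) ∧ (Q ∨ ¬P ∨ ¬R)

¬Q → (R ∧ ¬P ↔ P ∧ R)
⇔ ¬¬Q ∨ (R ∧ ¬P ↔ P ∧ R)   [eliminate →]
⇔ ¬¬Q ∨ (R ∧ ¬P → P ∧ R) ∧ (P ∧ R → R ∧ ¬P)   [eliminate ↔]
⇔ ¬¬Q ∨ (¬(R ∧ ¬P) ∨ P ∧ R) ∧ (P ∧ R → R ∧ ¬P)   [eliminate →]
⇔ ¬¬Q ∨ (¬(R ∧ ¬P) ∨ P ∧ R) ∧ (¬(P ∧ R) ∨ R ∧ ¬P)   [eliminate →]
⇔ Q ∨ (¬(R ∧ ¬P) ∨ P ∧ R) ∧ (¬(P ∧ R) ∨ R ∧ ¬P)   [double negation]
⇔ Q ∨ (¬R ∨ ¬¬P ∨ P ∧ R) ∧ (¬(P ∧ R) ∨ R ∧ ¬P)   [De Morgan]
⇔ Q ∨ (¬R ∨ P ∨ P ∧ R) ∧ (¬(P ∧ R) ∨ R ∧ ¬P)   [double negation]
⇔ Q ∨ (¬R ∨ P ∨ P ∧ R) ∧ (¬P ∨ ¬R ∨ R ∧ ¬P)   [De Morgan]
⇔ (Q ∨ ¬R ∨ P ∨ P) ∧ (Q ∨ ¬R ∨ P ∨ R) ∧ (Q ∨ ¬P ∨ ¬R ∨ R) ∧ (Q ∨ ¬P ∨ ¬R ∨ ¬P)   [distribute ∨ over ∧]
⇔ (Q ∨ ¬R ∨ P) ∧ (Q ∨ ¬P ∨ ¬R)   [simplify]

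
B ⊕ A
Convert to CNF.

(B ∨ A) ∧ (¬B ∨ ¬A)

B ⊕ A
= (B ∨ A) ∧ ¬(B ∧ A)   [expand ⊕]
= (B ∨ A) ∧ (¬B ∨ ¬A)   [De Morgan]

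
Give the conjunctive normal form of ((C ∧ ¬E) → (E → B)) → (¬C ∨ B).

((C ∧ ¬E) → (E → B)) → (¬C ∨ B)
≡ ¬((C ∧ ¬E) → (E → B)) ∨ ¬C ∨ B   [eliminate →]
≡ ¬(¬(C ∧ ¬E) ∨ (E → B)) ∨ ¬C ∨ B   [eliminate →]
≡ ¬(¬(C ∧ ¬E) ∨ ¬E ∨ B) ∨ ¬C ∨ B   [eliminate →]
≡ (¬¬(C ∧ ¬E) ∧ ¬¬E ∧ ¬B) ∨ ¬C ∨ B   [De Morgan]
≡ (C ∧ ¬E ∧ ¬¬E ∧ ¬B) ∨ ¬C ∨ B   [double negation]
≡ (C ∧ ¬E ∧ E ∧ ¬B) ∨ ¬C ∨ B   [double negation]
≡ (C ∨ ¬C ∨ B) ∧ (¬E ∨ ¬C ∨ B) ∧ (E ∨ ¬C ∨ B) ∧ (¬B ∨ ¬C ∨ B)   [distribute ∨ over ∧]
≡ (¬E ∨ ¬C ∨ B) ∧ (E ∨ ¬C ∨ B)   [simplify]

(¬E ∨ ¬C ∨ B) ∧ (E ∨ ¬C ∨ B)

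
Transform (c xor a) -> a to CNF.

(c xor a) -> a
= ~(c xor a) | a   (eliminate ->)
= ~((c | a) & ~(c & a)) | a   (expand xor)
= ~(c | a) | ~~(c & a) | a   (De Morgan)
= (~c & ~a) | ~~(c & a) | a   (De Morgan)
= (~c & ~a) | (c & a) | a   (double negation)
= (~c | c | a) & (~c | a | a) & (~a | c | a) & (~a | a | a)   (distribute | over &)
= ~c | a   (simplify)

~c | a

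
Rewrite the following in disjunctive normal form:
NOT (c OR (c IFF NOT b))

NOT (c OR (c IFF NOT b))
≡ NOT (c OR ((c IMPLIES NOT b) AND (NOT b IMPLIES c)))   — eliminate IFF
≡ NOT (c OR ((NOT c OR NOT b) AND (NOT b IMPLIES c)))   — eliminate IMPLIES
≡ NOT (c OR ((NOT c OR NOT b) AND (NOT NOT b OR c)))   — eliminate IMPLIES
≡ NOT c AND NOT ((NOT c OR NOT b) AND (NOT NOT b OR c))   — De Morgan
≡ NOT c AND (NOT (NOT c OR NOT b) OR NOT (NOT NOT b OR c))   — De Morgan
≡ NOT c AND ((NOT NOT c AND NOT NOT b) OR NOT (NOT NOT b OR c))   — De Morgan
≡ NOT c AND ((c AND NOT NOT b) OR NOT (NOT NOT b OR c))   — double negation
≡ NOT c AND ((c AND b) OR NOT (NOT NOT b OR c))   — double negation
≡ NOT c AND ((c AND b) OR (NOT NOT NOT b AND NOT c))   — De Morgan
≡ NOT c AND ((c AND b) OR (NOT b AND NOT c))   — double negation
≡ (NOT c AND c AND b) OR (NOT c AND NOT b AND NOT c)   — distribute AND over OR
≡ NOT c AND NOT b   — simplify

NOT c AND NOT b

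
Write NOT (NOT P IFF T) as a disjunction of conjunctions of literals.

(NOT P AND NOT T) OR (T AND P)

NOT (NOT P IFF T)
= NOT ((NOT P IMPLIES T) AND (T IMPLIES NOT P))   (eliminate IFF)
= NOT ((NOT NOT P OR T) AND (T IMPLIES NOT P))   (eliminate IMPLIES)
= NOT ((NOT NOT P OR T) AND (NOT T OR NOT P))   (eliminate IMPLIES)
= NOT (NOT NOT P OR T) OR NOT (NOT T OR NOT P)   (De Morgan)
= (NOT NOT NOT P AND NOT T) OR NOT (NOT T OR NOT P)   (De Morgan)
= (NOT P AND NOT T) OR NOT (NOT T OR NOT P)   (double negation)
= (NOT P AND NOT T) OR (NOT NOT T AND NOT NOT P)   (De Morgan)
= (NOT P AND NOT T) OR (T AND NOT NOT P)   (double negation)
= (NOT P AND NOT T) OR (T AND P)   (double negation)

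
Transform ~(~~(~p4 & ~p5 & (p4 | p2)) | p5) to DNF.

(p4 & ~p5) | (~p4 & ~p2 & ~p5)

~(~~(~p4 & ~p5 & (p4 | p2)) | p5)
≡ ~~~(~p4 & ~p5 & (p4 | p2)) & ~p5   [De Morgan]
≡ ~(~p4 & ~p5 & (p4 | p2)) & ~p5   [double negation]
≡ (~~p4 | ~~p5 | ~(p4 | p2)) & ~p5   [De Morgan]
≡ (p4 | ~~p5 | ~(p4 | p2)) & ~p5   [double negation]
≡ (p4 | p5 | ~(p4 | p2)) & ~p5   [double negation]
≡ (p4 | p5 | (~p4 & ~p2)) & ~p5   [De Morgan]
≡ (p4 & ~p5) | (p5 & ~p5) | (~p4 & ~p2 & ~p5)   [distribute & over |]
≡ (p4 & ~p5) | (~p4 & ~p2 & ~p5)   [simplify]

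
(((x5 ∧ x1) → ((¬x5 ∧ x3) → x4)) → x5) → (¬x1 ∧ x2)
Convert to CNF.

(((x5 ∧ x1) → ((¬x5 ∧ x3) → x4)) → x5) → (¬x1 ∧ x2)
≡ ¬(((x5 ∧ x1) → ((¬x5 ∧ x3) → x4)) → x5) ∨ (¬x1 ∧ x2)   (eliminate →)
≡ ¬(¬((x5 ∧ x1) → ((¬x5 ∧ x3) → x4)) ∨ x5) ∨ (¬x1 ∧ x2)   (eliminate →)
≡ ¬(¬(¬(x5 ∧ x1) ∨ ((¬x5 ∧ x3) → x4)) ∨ x5) ∨ (¬x1 ∧ x2)   (eliminate →)
≡ ¬(¬(¬(x5 ∧ x1) ∨ ¬(¬x5 ∧ x3) ∨ x4) ∨ x5) ∨ (¬x1 ∧ x2)   (eliminate →)
≡ (¬¬(¬(x5 ∧ x1) ∨ ¬(¬x5 ∧ x3) ∨ x4) ∧ ¬x5) ∨ (¬x1 ∧ x2)   (De Morgan)
≡ ((¬(x5 ∧ x1) ∨ ¬(¬x5 ∧ x3) ∨ x4) ∧ ¬x5) ∨ (¬x1 ∧ x2)   (double negation)
≡ ((¬x5 ∨ ¬x1 ∨ ¬(¬x5 ∧ x3) ∨ x4) ∧ ¬x5) ∨ (¬x1 ∧ x2)   (De Morgan)
≡ ((¬x5 ∨ ¬x1 ∨ ¬¬x5 ∨ ¬x3 ∨ x4) ∧ ¬x5) ∨ (¬x1 ∧ x2)   (De Morgan)
≡ ((¬x5 ∨ ¬x1 ∨ x5 ∨ ¬x3 ∨ x4) ∧ ¬x5) ∨ (¬x1 ∧ x2)   (double negation)
≡ (¬x5 ∨ ¬x1 ∨ x5 ∨ ¬x3 ∨ x4 ∨ ¬x1) ∧ (¬x5 ∨ ¬x1 ∨ x5 ∨ ¬x3 ∨ x4 ∨ x2) ∧ (¬x5 ∨ ¬x1) ∧ (¬x5 ∨ x2)   (distribute ∨ over ∧)
≡ (¬x5 ∨ ¬x1) ∧ (¬x5 ∨ x2)   (simplify)

(¬x5 ∨ ¬x1) ∧ (¬x5 ∨ x2)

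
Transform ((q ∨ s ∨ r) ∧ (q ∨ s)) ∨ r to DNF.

q ∨ s ∨ r

((q ∨ s ∨ r) ∧ (q ∨ s)) ∨ r
⇔ (q ∧ q) ∨ (q ∧ s) ∨ (s ∧ q) ∨ (s ∧ s) ∨ (r ∧ q) ∨ (r ∧ s) ∨ r   [distribute ∧ over ∨]
⇔ q ∨ s ∨ r   [simplify]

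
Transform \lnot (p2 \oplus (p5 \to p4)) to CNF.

\lnot (p2 \oplus (p5 \to p4))
⇔ \lnot ((p2 \lor (p5 \to p4)) \land \lnot (p2 \land (p5 \to p4)))   (expand \oplus)
⇔ \lnot ((p2 \lor \lnot p5 \lor p4) \land \lnot (p2 \land (p5 \to p4)))   (eliminate \to)
⇔ \lnot ((p2 \lor \lnot p5 \lor p4) \land \lnot (p2 \land (\lnot p5 \lor p4)))   (eliminate \to)
⇔ \lnot (p2 \lor \lnot p5 \lor p4) \lor \lnot \lnot (p2 \land (\lnot p5 \lor p4))   (De Morgan)
⇔ (\lnot p2 \land \lnot \lnot p5 \land \lnot p4) \lor \lnot \lnot (p2 \land (\lnot p5 \lor p4))   (De Morgan)
⇔ (\lnot p2 \land p5 \land \lnot p4) \lor \lnot \lnot (p2 \land (\lnot p5 \lor p4))   (double negation)
⇔ (\lnot p2 \land p5 \land \lnot p4) \lor (p2 \land (\lnot p5 \lor p4))   (double negation)
⇔ (\lnot p2 \lor p2) \land (\lnot p2 \lor \lnot p5 \lor p4) \land (p5 \lor p2) \land (p5 \lor \lnot p5 \lor p4) \land (\lnot p4 \lor p2) \land (\lnot p4 \lor \lnot p5 \lor p4)   (distribute \lor over \land)
⇔ (\lnot p2 \lor \lnot p5 \lor p4) \land (p5 \lor p2) \land (\lnot p4 \lor p2)   (simplify)

(\lnot p2 \lor \lnot p5 \lor p4) \land (p5 \lor p2) \land (\lnot p4 \lor p2)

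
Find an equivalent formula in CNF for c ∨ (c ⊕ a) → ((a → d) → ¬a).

c ∨ (c ⊕ a) → ((a → d) → ¬a)
⇔ ¬(c ∨ (c ⊕ a)) ∨ ((a → d) → ¬a)   [eliminate →]
⇔ ¬(c ∨ (c ∨ a) ∧ ¬(c ∧ a)) ∨ ((a → d) → ¬a)   [expand ⊕]
⇔ ¬(c ∨ (c ∨ a) ∧ ¬(c ∧ a)) ∨ ¬(a → d) ∨ ¬a   [eliminate →]
⇔ ¬(c ∨ (c ∨ a) ∧ ¬(c ∧ a)) ∨ ¬(¬a ∨ d) ∨ ¬a   [eliminate →]
⇔ ¬c ∧ ¬((c ∨ a) ∧ ¬(c ∧ a)) ∨ ¬(¬a ∨ d) ∨ ¬a   [De Morgan]
⇔ ¬c ∧ (¬(c ∨ a) ∨ ¬¬(c ∧ a)) ∨ ¬(¬a ∨ d) ∨ ¬a   [De Morgan]
⇔ ¬c ∧ (¬c ∧ ¬a ∨ ¬¬(c ∧ a)) ∨ ¬(¬a ∨ d) ∨ ¬a   [De Morgan]
⇔ ¬c ∧ (¬c ∧ ¬a ∨ c ∧ a) ∨ ¬(¬a ∨ d) ∨ ¬a   [double negation]
⇔ ¬c ∧ (¬c ∧ ¬a ∨ c ∧ a) ∨ ¬¬a ∧ ¬d ∨ ¬a   [De Morgan]
⇔ ¬c ∧ (¬c ∧ ¬a ∨ c ∧ a) ∨ a ∧ ¬d ∨ ¬a   [double negation]
⇔ (¬c ∨ a ∨ ¬a) ∧ (¬c ∨ ¬d ∨ ¬a) ∧ (¬c ∨ c ∨ a ∨ ¬a) ∧ (¬c ∨ c ∨ ¬d ∨ ¬a) ∧ (¬c ∨ a ∨ a ∨ ¬a) ∧ (¬c ∨ a ∨ ¬d ∨ ¬a) ∧ (¬a ∨ c ∨ a ∨ ¬a) ∧ (¬a ∨ c ∨ ¬d ∨ ¬a) ∧ (¬a ∨ a ∨ a ∨ ¬a) ∧ (¬a ∨ a ∨ ¬d ∨ ¬a)   [distribute ∨ over ∧]
⇔ (¬c ∨ ¬d ∨ ¬a) ∧ (¬a ∨ c ∨ ¬d)   [simplify]

(¬c ∨ ¬d ∨ ¬a) ∧ (¬a ∨ c ∨ ¬d)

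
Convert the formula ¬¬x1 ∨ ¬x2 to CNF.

¬¬x1 ∨ ¬x2
≡ x1 ∨ ¬x2   [double negation]

x1 ∨ ¬x2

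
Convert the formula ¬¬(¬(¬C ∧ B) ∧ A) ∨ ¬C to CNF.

A ∨ ¬C

¬¬(¬(¬C ∧ B) ∧ A) ∨ ¬C
≡ (¬(¬C ∧ B) ∧ A) ∨ ¬C   [double negation]
≡ ((¬¬C ∨ ¬B) ∧ A) ∨ ¬C   [De Morgan]
≡ ((C ∨ ¬B) ∧ A) ∨ ¬C   [double negation]
≡ (C ∨ ¬B ∨ ¬C) ∧ (A ∨ ¬C)   [distribute ∨ over ∧]
≡ A ∨ ¬C   [simplify]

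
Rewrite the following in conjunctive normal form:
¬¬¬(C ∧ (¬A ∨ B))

(¬C ∨ A) ∧ (¬C ∨ ¬B)

¬¬¬(C ∧ (¬A ∨ B))
⇔ ¬(C ∧ (¬A ∨ B))   — double negation
⇔ ¬C ∨ ¬(¬A ∨ B)   — De Morgan
⇔ ¬C ∨ (¬¬A ∧ ¬B)   — De Morgan
⇔ ¬C ∨ (A ∧ ¬B)   — double negation
⇔ (¬C ∨ A) ∧ (¬C ∨ ¬B)   — distribute ∨ over ∧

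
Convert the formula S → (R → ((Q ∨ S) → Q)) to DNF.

¬S ∨ ¬R ∨ Q

S → (R → ((Q ∨ S) → Q))
⇔ ¬S ∨ (R → ((Q ∨ S) → Q))   (eliminate →)
⇔ ¬S ∨ ¬R ∨ ((Q ∨ S) → Q)   (eliminate →)
⇔ ¬S ∨ ¬R ∨ ¬(Q ∨ S) ∨ Q   (eliminate →)
⇔ ¬S ∨ ¬R ∨ (¬Q ∧ ¬S) ∨ Q   (De Morgan)
⇔ ¬S ∨ ¬R ∨ Q   (simplify)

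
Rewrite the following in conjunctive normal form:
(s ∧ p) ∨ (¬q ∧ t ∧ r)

(s ∧ p) ∨ (¬q ∧ t ∧ r)
⇔ (s ∨ ¬q) ∧ (s ∨ t) ∧ (s ∨ r) ∧ (p ∨ ¬q) ∧ (p ∨ t) ∧ (p ∨ r)   — distribute ∨ over ∧

(s ∨ ¬q) ∧ (s ∨ t) ∧ (s ∨ r) ∧ (p ∨ ¬q) ∧ (p ∨ t) ∧ (p ∨ r)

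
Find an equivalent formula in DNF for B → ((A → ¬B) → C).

¬B ∨ (A ∧ B) ∨ C

B → ((A → ¬B) → C)
≡ ¬B ∨ ((A → ¬B) → C)   — eliminate →
≡ ¬B ∨ ¬(A → ¬B) ∨ C   — eliminate →
≡ ¬B ∨ ¬(¬A ∨ ¬B) ∨ C   — eliminate →
≡ ¬B ∨ (¬¬A ∧ ¬¬B) ∨ C   — De Morgan
≡ ¬B ∨ (A ∧ ¬¬B) ∨ C   — double negation
≡ ¬B ∨ (A ∧ B) ∨ C   — double negation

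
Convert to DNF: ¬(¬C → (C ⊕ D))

¬C ∧ ¬D

¬(¬C → (C ⊕ D))
= ¬(¬¬C ∨ (C ⊕ D))   (eliminate →)
= ¬(¬¬C ∨ (C ∧ ¬D) ∨ (¬C ∧ D))   (expand ⊕)
= ¬¬¬C ∧ ¬(C ∧ ¬D) ∧ ¬(¬C ∧ D)   (De Morgan)
= ¬C ∧ ¬(C ∧ ¬D) ∧ ¬(¬C ∧ D)   (double negation)
= ¬C ∧ (¬C ∨ ¬¬D) ∧ ¬(¬C ∧ D)   (De Morgan)
= ¬C ∧ (¬C ∨ D) ∧ ¬(¬C ∧ D)   (double negation)
= ¬C ∧ (¬C ∨ D) ∧ (¬¬C ∨ ¬D)   (De Morgan)
= ¬C ∧ (¬C ∨ D) ∧ (C ∨ ¬D)   (double negation)
= (¬C ∧ ¬C ∧ C) ∨ (¬C ∧ ¬C ∧ ¬D) ∨ (¬C ∧ D ∧ C) ∨ (¬C ∧ D ∧ ¬D)   (distribute ∧ over ∨)
= ¬C ∧ ¬D   (simplify)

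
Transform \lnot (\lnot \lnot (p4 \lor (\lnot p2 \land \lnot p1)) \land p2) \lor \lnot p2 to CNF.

\lnot (\lnot \lnot (p4 \lor (\lnot p2 \land \lnot p1)) \land p2) \lor \lnot p2
⇔ \lnot \lnot \lnot (p4 \lor (\lnot p2 \land \lnot p1)) \lor \lnot p2 \lor \lnot p2   [De Morgan]
⇔ \lnot (p4 \lor (\lnot p2 \land \lnot p1)) \lor \lnot p2 \lor \lnot p2   [double negation]
⇔ (\lnot p4 \land \lnot (\lnot p2 \land \lnot p1)) \lor \lnot p2 \lor \lnot p2   [De Morgan]
⇔ (\lnot p4 \land (\lnot \lnot p2 \lor \lnot \lnot p1)) \lor \lnot p2 \lor \lnot p2   [De Morgan]
⇔ (\lnot p4 \land (p2 \lor \lnot \lnot p1)) \lor \lnot p2 \lor \lnot p2   [double negation]
⇔ (\lnot p4 \land (p2 \lor p1)) \lor \lnot p2 \lor \lnot p2   [double negation]
⇔ (\lnot p4 \lor \lnot p2 \lor \lnot p2) \land (p2 \lor p1 \lor \lnot p2 \lor \lnot p2)   [distribute \lor over \land]
⇔ \lnot p4 \lor \lnot p2   [simplify]

\lnot p4 \lor \lnot p2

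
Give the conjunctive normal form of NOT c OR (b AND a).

NOT c OR (b AND a)
≡ (NOT c OR b) AND (NOT c OR a)   [distribute OR over AND]

(NOT c OR b) AND (NOT c OR a)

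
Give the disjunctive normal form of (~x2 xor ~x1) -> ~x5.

(~x2 xor ~x1) -> ~x5
≡ ~(~x2 xor ~x1) | ~x5   [eliminate ->]
≡ ~((~x2 & ~~x1) | (~~x2 & ~x1)) | ~x5   [expand xor]
≡ (~(~x2 & ~~x1) & ~(~~x2 & ~x1)) | ~x5   [De Morgan]
≡ ((~~x2 | ~~~x1) & ~(~~x2 & ~x1)) | ~x5   [De Morgan]
≡ ((x2 | ~~~x1) & ~(~~x2 & ~x1)) | ~x5   [double negation]
≡ ((x2 | ~x1) & ~(~~x2 & ~x1)) | ~x5   [double negation]
≡ ((x2 | ~x1) & (~~~x2 | ~~x1)) | ~x5   [De Morgan]
≡ ((x2 | ~x1) & (~x2 | ~~x1)) | ~x5   [double negation]
≡ ((x2 | ~x1) & (~x2 | x1)) | ~x5   [double negation]
≡ (x2 & ~x2) | (x2 & x1) | (~x1 & ~x2) | (~x1 & x1) | ~x5   [distribute & over |]
≡ (x2 & x1) | (~x1 & ~x2) | ~x5   [simplify]

(x2 & x1) | (~x1 & ~x2) | ~x5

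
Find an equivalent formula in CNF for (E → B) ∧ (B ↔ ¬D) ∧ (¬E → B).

(E → B) ∧ (B ↔ ¬D) ∧ (¬E → B)
⇔ (¬E ∨ B) ∧ (B ↔ ¬D) ∧ (¬E → B)   [eliminate →]
⇔ (¬E ∨ B) ∧ (B → ¬D) ∧ (¬D → B) ∧ (¬E → B)   [eliminate ↔]
⇔ (¬E ∨ B) ∧ (¬B ∨ ¬D) ∧ (¬D → B) ∧ (¬E → B)   [eliminate →]
⇔ (¬E ∨ B) ∧ (¬B ∨ ¬D) ∧ (¬¬D ∨ B) ∧ (¬E → B)   [eliminate →]
⇔ (¬E ∨ B) ∧ (¬B ∨ ¬D) ∧ (¬¬D ∨ B) ∧ (¬¬E ∨ B)   [eliminate →]
⇔ (¬E ∨ B) ∧ (¬B ∨ ¬D) ∧ (D ∨ B) ∧ (¬¬E ∨ B)   [double negation]
⇔ (¬E ∨ B) ∧ (¬B ∨ ¬D) ∧ (D ∨ B) ∧ (E ∨ B)   [double negation]

(¬E ∨ B) ∧ (¬B ∨ ¬D) ∧ (D ∨ B) ∧ (E ∨ B)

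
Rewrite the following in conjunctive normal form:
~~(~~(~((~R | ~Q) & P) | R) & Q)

(R | ~P) & Q

~~(~~(~((~R | ~Q) & P) | R) & Q)
≡ ~~(~((~R | ~Q) & P) | R) & Q   — double negation
≡ (~((~R | ~Q) & P) | R) & Q   — double negation
≡ (~(~R | ~Q) | ~P | R) & Q   — De Morgan
≡ ((~~R & ~~Q) | ~P | R) & Q   — De Morgan
≡ ((R & ~~Q) | ~P | R) & Q   — double negation
≡ ((R & Q) | ~P | R) & Q   — double negation
≡ (R | ~P | R) & (Q | ~P | R) & Q   — distribute | over &
≡ (R | ~P) & Q   — simplify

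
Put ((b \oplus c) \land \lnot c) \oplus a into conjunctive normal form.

((b \oplus c) \land \lnot c) \oplus a
≡ (((b \oplus c) \land \lnot c) \lor a) \land \lnot ((b \oplus c) \land \lnot c \land a)   [expand \oplus]
≡ (((b \lor c) \land \lnot (b \land c) \land \lnot c) \lor a) \land \lnot ((b \oplus c) \land \lnot c \land a)   [expand \oplus]
≡ (((b \lor c) \land \lnot (b \land c) \land \lnot c) \lor a) \land \lnot ((b \lor c) \land \lnot (b \land c) \land \lnot c \land a)   [expand \oplus]
≡ (((b \lor c) \land (\lnot b \lor \lnot c) \land \lnot c) \lor a) \land \lnot ((b \lor c) \land \lnot (b \land c) \land \lnot c \land a)   [De Morgan]
≡ (((b \lor c) \land (\lnot b \lor \lnot c) \land \lnot c) \lor a) \land (\lnot (b \lor c) \lor \lnot \lnot (b \land c) \lor \lnot \lnot c \lor \lnot a)   [De Morgan]
≡ (((b \lor c) \land (\lnot b \lor \lnot c) \land \lnot c) \lor a) \land ((\lnot b \land \lnot c) \lor \lnot \lnot (b \land c) \lor \lnot \lnot c \lor \lnot a)   [De Morgan]
≡ (((b \lor c) \land (\lnot b \lor \lnot c) \land \lnot c) \lor a) \land ((\lnot b \land \lnot c) \lor (b \land c) \lor \lnot \lnot c \lor \lnot a)   [double negation]
≡ (((b \lor c) \land (\lnot b \lor \lnot c) \land \lnot c) \lor a) \land ((\lnot b \land \lnot c) \lor (b \land c) \lor c \lor \lnot a)   [double negation]
≡ (b \lor c \lor a) \land (\lnot b \lor \lnot c \lor a) \land (\lnot c \lor a) \land (\lnot b \lor b \lor c \lor \lnot a) \land (\lnot b \lor c \lor c \lor \lnot a) \land (\lnot c \lor b \lor c \lor \lnot a) \land (\lnot c \lor c \lor c \lor \lnot a)   [distribute \lor over \land]
≡ (b \lor c \lor a) \land (\lnot c \lor a) \land (\lnot b \lor c \lor \lnot a)   [simplify]

(b \lor c \lor a) \land (\lnot c \lor a) \land (\lnot b \lor c \lor \lnot a)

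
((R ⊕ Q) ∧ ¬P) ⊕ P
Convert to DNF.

((R ⊕ Q) ∧ ¬P) ⊕ P
≡ ((R ⊕ Q) ∧ ¬P ∧ ¬P) ∨ (¬((R ⊕ Q) ∧ ¬P) ∧ P)   — expand ⊕
≡ (((R ∧ ¬Q) ∨ (¬R ∧ Q)) ∧ ¬P ∧ ¬P) ∨ (¬((R ⊕ Q) ∧ ¬P) ∧ P)   — expand ⊕
≡ (((R ∧ ¬Q) ∨ (¬R ∧ Q)) ∧ ¬P ∧ ¬P) ∨ (¬(((R ∧ ¬Q) ∨ (¬R ∧ Q)) ∧ ¬P) ∧ P)   — expand ⊕
≡ (((R ∧ ¬Q) ∨ (¬R ∧ Q)) ∧ ¬P ∧ ¬P) ∨ ((¬((R ∧ ¬Q) ∨ (¬R ∧ Q)) ∨ ¬¬P) ∧ P)   — De Morgan
≡ (((R ∧ ¬Q) ∨ (¬R ∧ Q)) ∧ ¬P ∧ ¬P) ∨ (((¬(R ∧ ¬Q) ∧ ¬(¬R ∧ Q)) ∨ ¬¬P) ∧ P)   — De Morgan
≡ (((R ∧ ¬Q) ∨ (¬R ∧ Q)) ∧ ¬P ∧ ¬P) ∨ ((((¬R ∨ ¬¬Q) ∧ ¬(¬R ∧ Q)) ∨ ¬¬P) ∧ P)   — De Morgan
≡ (((R ∧ ¬Q) ∨ (¬R ∧ Q)) ∧ ¬P ∧ ¬P) ∨ ((((¬R ∨ Q) ∧ ¬(¬R ∧ Q)) ∨ ¬¬P) ∧ P)   — double negation
≡ (((R ∧ ¬Q) ∨ (¬R ∧ Q)) ∧ ¬P ∧ ¬P) ∨ ((((¬R ∨ Q) ∧ (¬¬R ∨ ¬Q)) ∨ ¬¬P) ∧ P)   — De Morgan
≡ (((R ∧ ¬Q) ∨ (¬R ∧ Q)) ∧ ¬P ∧ ¬P) ∨ ((((¬R ∨ Q) ∧ (R ∨ ¬Q)) ∨ ¬¬P) ∧ P)   — double negation
≡ (((R ∧ ¬Q) ∨ (¬R ∧ Q)) ∧ ¬P ∧ ¬P) ∨ ((((¬R ∨ Q) ∧ (R ∨ ¬Q)) ∨ P) ∧ P)   — double negation
≡ (R ∧ ¬Q ∧ ¬P ∧ ¬P) ∨ (¬R ∧ Q ∧ ¬P ∧ ¬P) ∨ (¬R ∧ R ∧ P) ∨ (¬R ∧ ¬Q ∧ P) ∨ (Q ∧ R ∧ P) ∨ (Q ∧ ¬Q ∧ P) ∨ (P ∧ P)   — distribute ∧ over ∨
≡ (R ∧ ¬Q ∧ ¬P) ∨ (¬R ∧ Q ∧ ¬P) ∨ P   — simplify

(R ∧ ¬Q ∧ ¬P) ∨ (¬R ∧ Q ∧ ¬P) ∨ P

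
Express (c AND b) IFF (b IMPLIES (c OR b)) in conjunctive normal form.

b AND (NOT b OR c)

(c AND b) IFF (b IMPLIES (c OR b))
= ((c AND b) IMPLIES (b IMPLIES (c OR b))) AND ((b IMPLIES (c OR b)) IMPLIES (c AND b))   — eliminate IFF
= (NOT (c AND b) OR (b IMPLIES (c OR b))) AND ((b IMPLIES (c OR b)) IMPLIES (c AND b))   — eliminate IMPLIES
= (NOT (c AND b) OR NOT b OR c OR b) AND ((b IMPLIES (c OR b)) IMPLIES (c AND b))   — eliminate IMPLIES
= (NOT (c AND b) OR NOT b OR c OR b) AND (NOT (b IMPLIES (c OR b)) OR (c AND b))   — eliminate IMPLIES
= (NOT (c AND b) OR NOT b OR c OR b) AND (NOT (NOT b OR c OR b) OR (c AND b))   — eliminate IMPLIES
= (NOT c OR NOT b OR NOT b OR c OR b) AND (NOT (NOT b OR c OR b) OR (c AND b))   — De Morgan
= (NOT c OR NOT b OR NOT b OR c OR b) AND ((NOT NOT b AND NOT c AND NOT b) OR (c AND b))   — De Morgan
= (NOT c OR NOT b OR NOT b OR c OR b) AND ((b AND NOT c AND NOT b) OR (c AND b))   — double negation
= (NOT c OR NOT b OR NOT b OR c OR b) AND (b OR c) AND (b OR b) AND (NOT c OR c) AND (NOT c OR b) AND (NOT b OR c) AND (NOT b OR b)   — distribute OR over AND
= b AND (NOT b OR c)   — simplify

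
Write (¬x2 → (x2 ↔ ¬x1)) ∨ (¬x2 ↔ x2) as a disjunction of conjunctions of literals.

(¬x2 → (x2 ↔ ¬x1)) ∨ (¬x2 ↔ x2)
≡ ¬¬x2 ∨ (x2 ↔ ¬x1) ∨ (¬x2 ↔ x2)
≡ ¬¬x2 ∨ ((x2 → ¬x1) ∧ (¬x1 → x2)) ∨ (¬x2 ↔ x2)
≡ ¬¬x2 ∨ ((¬x2 ∨ ¬x1) ∧ (¬x1 → x2)) ∨ (¬x2 ↔ x2)
≡ ¬¬x2 ∨ ((¬x2 ∨ ¬x1) ∧ (¬¬x1 ∨ x2)) ∨ (¬x2 ↔ x2)
≡ ¬¬x2 ∨ ((¬x2 ∨ ¬x1) ∧ (¬¬x1 ∨ x2)) ∨ ((¬x2 → x2) ∧ (x2 → ¬x2))
≡ ¬¬x2 ∨ ((¬x2 ∨ ¬x1) ∧ (¬¬x1 ∨ x2)) ∨ ((¬¬x2 ∨ x2) ∧ (x2 → ¬x2))
≡ ¬¬x2 ∨ ((¬x2 ∨ ¬x1) ∧ (¬¬x1 ∨ x2)) ∨ ((¬¬x2 ∨ x2) ∧ (¬x2 ∨ ¬x2))
≡ x2 ∨ ((¬x2 ∨ ¬x1) ∧ (¬¬x1 ∨ x2)) ∨ ((¬¬x2 ∨ x2) ∧ (¬x2 ∨ ¬x2))
≡ x2 ∨ ((¬x2 ∨ ¬x1) ∧ (x1 ∨ x2)) ∨ ((¬¬x2 ∨ x2) ∧ (¬x2 ∨ ¬x2))
≡ x2 ∨ ((¬x2 ∨ ¬x1) ∧ (x1 ∨ x2)) ∨ ((x2 ∨ x2) ∧ (¬x2 ∨ ¬x2))
≡ x2 ∨ (¬x2 ∧ x1) ∨ (¬x2 ∧ x2) ∨ (¬x1 ∧ x1) ∨ (¬x1 ∧ x2) ∨ (x2 ∧ ¬x2) ∨ (x2 ∧ ¬x2) ∨ (x2 ∧ ¬x2) ∨ (x2 ∧ ¬x2)
≡ x2 ∨ (¬x2 ∧ x1)

x2 ∨ (¬x2 ∧ x1)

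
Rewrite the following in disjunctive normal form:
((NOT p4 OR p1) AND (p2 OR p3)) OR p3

((NOT p4 OR p1) AND (p2 OR p3)) OR p3
≡ (NOT p4 AND p2) OR (NOT p4 AND p3) OR (p1 AND p2) OR (p1 AND p3) OR p3   [distribute AND over OR]
≡ (NOT p4 AND p2) OR (p1 AND p2) OR p3   [simplify]

(NOT p4 AND p2) OR (p1 AND p2) OR p3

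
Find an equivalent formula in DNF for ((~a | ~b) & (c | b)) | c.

((~a | ~b) & (c | b)) | c
≡ (~a & c) | (~a & b) | (~b & c) | (~b & b) | c   [distribute & over |]
≡ (~a & b) | c   [simplify]

(~a & b) | c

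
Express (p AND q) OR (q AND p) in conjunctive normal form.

(p AND q) OR (q AND p)
≡ (p OR q) AND (p OR p) AND (q OR q) AND (q OR p)   [distribute OR over AND]
≡ p AND q   [simplify]

p AND q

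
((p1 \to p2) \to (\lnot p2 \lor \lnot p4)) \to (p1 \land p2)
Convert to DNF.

(p2 \land p4) \lor (p1 \land p2)

((p1 \to p2) \to (\lnot p2 \lor \lnot p4)) \to (p1 \land p2)
= \lnot ((p1 \to p2) \to (\lnot p2 \lor \lnot p4)) \lor (p1 \land p2)   [eliminate \to]
= \lnot (\lnot (p1 \to p2) \lor \lnot p2 \lor \lnot p4) \lor (p1 \land p2)   [eliminate \to]
= \lnot (\lnot (\lnot p1 \lor p2) \lor \lnot p2 \lor \lnot p4) \lor (p1 \land p2)   [eliminate \to]
= (\lnot \lnot (\lnot p1 \lor p2) \land \lnot \lnot p2 \land \lnot \lnot p4) \lor (p1 \land p2)   [De Morgan]
= ((\lnot p1 \lor p2) \land \lnot \lnot p2 \land \lnot \lnot p4) \lor (p1 \land p2)   [double negation]
= ((\lnot p1 \lor p2) \land p2 \land \lnot \lnot p4) \lor (p1 \land p2)   [double negation]
= ((\lnot p1 \lor p2) \land p2 \land p4) \lor (p1 \land p2)   [double negation]
= (\lnot p1 \land p2 \land p4) \lor (p2 \land p2 \land p4) \lor (p1 \land p2)   [distribute \land over \lor]
= (p2 \land p4) \lor (p1 \land p2)   [simplify]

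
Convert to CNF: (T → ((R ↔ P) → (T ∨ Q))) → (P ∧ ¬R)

(T → ((R ↔ P) → (T ∨ Q))) → (P ∧ ¬R)
≡ ¬(T → ((R ↔ P) → (T ∨ Q))) ∨ (P ∧ ¬R)   [eliminate →]
≡ ¬(¬T ∨ ((R ↔ P) → (T ∨ Q))) ∨ (P ∧ ¬R)   [eliminate →]
≡ ¬(¬T ∨ ¬(R ↔ P) ∨ T ∨ Q) ∨ (P ∧ ¬R)   [eliminate →]
≡ ¬(¬T ∨ ¬((R → P) ∧ (P → R)) ∨ T ∨ Q) ∨ (P ∧ ¬R)   [eliminate ↔]
≡ ¬(¬T ∨ ¬((¬R ∨ P) ∧ (P → R)) ∨ T ∨ Q) ∨ (P ∧ ¬R)   [eliminate →]
≡ ¬(¬T ∨ ¬((¬R ∨ P) ∧ (¬P ∨ R)) ∨ T ∨ Q) ∨ (P ∧ ¬R)   [eliminate →]
≡ (¬¬T ∧ ¬¬((¬R ∨ P) ∧ (¬P ∨ R)) ∧ ¬T ∧ ¬Q) ∨ (P ∧ ¬R)   [De Morgan]
≡ (T ∧ ¬¬((¬R ∨ P) ∧ (¬P ∨ R)) ∧ ¬T ∧ ¬Q) ∨ (P ∧ ¬R)   [double negation]
≡ (T ∧ (¬R ∨ P) ∧ (¬P ∨ R) ∧ ¬T ∧ ¬Q) ∨ (P ∧ ¬R)   [double negation]
≡ (T ∨ P) ∧ (T ∨ ¬R) ∧ (¬R ∨ P ∨ P) ∧ (¬R ∨ P ∨ ¬R) ∧ (¬P ∨ R ∨ P) ∧ (¬P ∨ R ∨ ¬R) ∧ (¬T ∨ P) ∧ (¬T ∨ ¬R) ∧ (¬Q ∨ P) ∧ (¬Q ∨ ¬R)   [distribute ∨ over ∧]
≡ (T ∨ P) ∧ (T ∨ ¬R) ∧ (¬R ∨ P) ∧ (¬T ∨ P) ∧ (¬T ∨ ¬R) ∧ (¬Q ∨ P) ∧ (¬Q ∨ ¬R)   [simplify]

(T ∨ P) ∧ (T ∨ ¬R) ∧ (¬R ∨ P) ∧ (¬T ∨ P) ∧ (¬T ∨ ¬R) ∧ (¬Q ∨ P) ∧ (¬Q ∨ ¬R)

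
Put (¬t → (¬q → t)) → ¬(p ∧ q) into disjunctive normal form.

¬p ∨ ¬q

(¬t → (¬q → t)) → ¬(p ∧ q)
≡ ¬(¬t → (¬q → t)) ∨ ¬(p ∧ q)   [eliminate →]
≡ ¬(¬¬t ∨ (¬q → t)) ∨ ¬(p ∧ q)   [eliminate →]
≡ ¬(¬¬t ∨ ¬¬q ∨ t) ∨ ¬(p ∧ q)   [eliminate →]
≡ (¬¬¬t ∧ ¬¬¬q ∧ ¬t) ∨ ¬(p ∧ q)   [De Morgan]
≡ (¬t ∧ ¬¬¬q ∧ ¬t) ∨ ¬(p ∧ q)   [double negation]
≡ (¬t ∧ ¬q ∧ ¬t) ∨ ¬(p ∧ q)   [double negation]
≡ (¬t ∧ ¬q ∧ ¬t) ∨ ¬p ∨ ¬q   [De Morgan]
≡ ¬p ∨ ¬q   [simplify]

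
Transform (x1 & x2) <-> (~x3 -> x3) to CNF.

(x1 & x2) <-> (~x3 -> x3)
≡ ((x1 & x2) -> (~x3 -> x3)) & ((~x3 -> x3) -> (x1 & x2))   — eliminate <->
≡ (~(x1 & x2) | (~x3 -> x3)) & ((~x3 -> x3) -> (x1 & x2))   — eliminate ->
≡ (~(x1 & x2) | ~~x3 | x3) & ((~x3 -> x3) -> (x1 & x2))   — eliminate ->
≡ (~(x1 & x2) | ~~x3 | x3) & (~(~x3 -> x3) | (x1 & x2))   — eliminate ->
≡ (~(x1 & x2) | ~~x3 | x3) & (~(~~x3 | x3) | (x1 & x2))   — eliminate ->
≡ (~x1 | ~x2 | ~~x3 | x3) & (~(~~x3 | x3) | (x1 & x2))   — De Morgan
≡ (~x1 | ~x2 | x3 | x3) & (~(~~x3 | x3) | (x1 & x2))   — double negation
≡ (~x1 | ~x2 | x3 | x3) & ((~~~x3 & ~x3) | (x1 & x2))   — De Morgan
≡ (~x1 | ~x2 | x3 | x3) & ((~x3 & ~x3) | (x1 & x2))   — double negation
≡ (~x1 | ~x2 | x3 | x3) & (~x3 | x1) & (~x3 | x2) & (~x3 | x1) & (~x3 | x2)   — distribute | over &
≡ (~x1 | ~x2 | x3) & (~x3 | x1) & (~x3 | x2)   — simplify

(~x1 | ~x2 | x3) & (~x3 | x1) & (~x3 | x2)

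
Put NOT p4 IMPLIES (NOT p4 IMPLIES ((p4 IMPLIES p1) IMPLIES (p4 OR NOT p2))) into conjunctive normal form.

p4 OR NOT p2

NOT p4 IMPLIES (NOT p4 IMPLIES ((p4 IMPLIES p1) IMPLIES (p4 OR NOT p2)))
⇔ NOT NOT p4 OR (NOT p4 IMPLIES ((p4 IMPLIES p1) IMPLIES (p4 OR NOT p2)))   (eliminate IMPLIES)
⇔ NOT NOT p4 OR NOT NOT p4 OR ((p4 IMPLIES p1) IMPLIES (p4 OR NOT p2))   (eliminate IMPLIES)
⇔ NOT NOT p4 OR NOT NOT p4 OR NOT (p4 IMPLIES p1) OR p4 OR NOT p2   (eliminate IMPLIES)
⇔ NOT NOT p4 OR NOT NOT p4 OR NOT (NOT p4 OR p1) OR p4 OR NOT p2   (eliminate IMPLIES)
⇔ p4 OR NOT NOT p4 OR NOT (NOT p4 OR p1) OR p4 OR NOT p2   (double negation)
⇔ p4 OR p4 OR NOT (NOT p4 OR p1) OR p4 OR NOT p2   (double negation)
⇔ p4 OR p4 OR (NOT NOT p4 AND NOT p1) OR p4 OR NOT p2   (De Morgan)
⇔ p4 OR p4 OR (p4 AND NOT p1) OR p4 OR NOT p2   (double negation)
⇔ (p4 OR p4 OR p4 OR p4 OR NOT p2) AND (p4 OR p4 OR NOT p1 OR p4 OR NOT p2)   (distribute OR over AND)
⇔ p4 OR NOT p2   (simplify)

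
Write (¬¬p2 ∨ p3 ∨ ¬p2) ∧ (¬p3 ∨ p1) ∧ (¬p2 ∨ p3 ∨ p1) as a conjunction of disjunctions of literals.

(¬p3 ∨ p1) ∧ (¬p2 ∨ p3 ∨ p1)

(¬¬p2 ∨ p3 ∨ ¬p2) ∧ (¬p3 ∨ p1) ∧ (¬p2 ∨ p3 ∨ p1)
= (p2 ∨ p3 ∨ ¬p2) ∧ (¬p3 ∨ p1) ∧ (¬p2 ∨ p3 ∨ p1)   [double negation]
= (¬p3 ∨ p1) ∧ (¬p2 ∨ p3 ∨ p1)   [simplify]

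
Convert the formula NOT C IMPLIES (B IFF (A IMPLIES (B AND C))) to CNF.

(C OR NOT B OR NOT A) AND (C OR A OR B)

NOT C IMPLIES (B IFF (A IMPLIES (B AND C)))
≡ NOT NOT C OR (B IFF (A IMPLIES (B AND C)))   — eliminate IMPLIES
≡ NOT NOT C OR ((B IMPLIES (A IMPLIES (B AND C))) AND ((A IMPLIES (B AND C)) IMPLIES B))   — eliminate IFF
≡ NOT NOT C OR ((NOT B OR (A IMPLIES (B AND C))) AND ((A IMPLIES (B AND C)) IMPLIES B))   — eliminate IMPLIES
≡ NOT NOT C OR ((NOT B OR NOT A OR (B AND C)) AND ((A IMPLIES (B AND C)) IMPLIES B))   — eliminate IMPLIES
≡ NOT NOT C OR ((NOT B OR NOT A OR (B AND C)) AND (NOT (A IMPLIES (B AND C)) OR B))   — eliminate IMPLIES
≡ NOT NOT C OR ((NOT B OR NOT A OR (B AND C)) AND (NOT (NOT A OR (B AND C)) OR B))   — eliminate IMPLIES
≡ C OR ((NOT B OR NOT A OR (B AND C)) AND (NOT (NOT A OR (B AND C)) OR B))   — double negation
≡ C OR ((NOT B OR NOT A OR (B AND C)) AND ((NOT NOT A AND NOT (B AND C)) OR B))   — De Morgan
≡ C OR ((NOT B OR NOT A OR (B AND C)) AND ((A AND NOT (B AND C)) OR B))   — double negation
≡ C OR ((NOT B OR NOT A OR (B AND C)) AND ((A AND (NOT B OR NOT C)) OR B))   — De Morgan
≡ (C OR NOT B OR NOT A OR B) AND (C OR NOT B OR NOT A OR C) AND (C OR A OR B) AND (C OR NOT B OR NOT C OR B)   — distribute OR over AND
≡ (C OR NOT B OR NOT A) AND (C OR A OR B)   — simplify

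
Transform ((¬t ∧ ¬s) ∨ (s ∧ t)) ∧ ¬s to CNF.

((¬t ∧ ¬s) ∨ (s ∧ t)) ∧ ¬s
= (¬t ∨ s) ∧ (¬t ∨ t) ∧ (¬s ∨ s) ∧ (¬s ∨ t) ∧ ¬s
= (¬t ∨ s) ∧ ¬s

(¬t ∨ s) ∧ ¬s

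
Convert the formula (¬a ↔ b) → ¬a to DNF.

(¬a ↔ b) → ¬a
≡ ¬(¬a ↔ b) ∨ ¬a   [eliminate →]
≡ ¬((¬a → b) ∧ (b → ¬a)) ∨ ¬a   [eliminate ↔]
≡ ¬((¬¬a ∨ b) ∧ (b → ¬a)) ∨ ¬a   [eliminate →]
≡ ¬((¬¬a ∨ b) ∧ (¬b ∨ ¬a)) ∨ ¬a   [eliminate →]
≡ ¬(¬¬a ∨ b) ∨ ¬(¬b ∨ ¬a) ∨ ¬a   [De Morgan]
≡ ¬¬¬a ∧ ¬b ∨ ¬(¬b ∨ ¬a) ∨ ¬a   [De Morgan]
≡ ¬a ∧ ¬b ∨ ¬(¬b ∨ ¬a) ∨ ¬a   [double negation]
≡ ¬a ∧ ¬b ∨ ¬¬b ∧ ¬¬a ∨ ¬a   [De Morgan]
≡ ¬a ∧ ¬b ∨ b ∧ ¬¬a ∨ ¬a   [double negation]
≡ ¬a ∧ ¬b ∨ b ∧ a ∨ ¬a   [double negation]
≡ b ∧ a ∨ ¬a   [simplify]

b ∧ a ∨ ¬a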